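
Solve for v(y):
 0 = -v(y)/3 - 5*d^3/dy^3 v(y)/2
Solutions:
 v(y) = C3*exp(-15^(2/3)*2^(1/3)*y/15) + (C1*sin(2^(1/3)*3^(1/6)*5^(2/3)*y/10) + C2*cos(2^(1/3)*3^(1/6)*5^(2/3)*y/10))*exp(15^(2/3)*2^(1/3)*y/30)


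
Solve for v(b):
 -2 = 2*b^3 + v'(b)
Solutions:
 v(b) = C1 - b^4/2 - 2*b


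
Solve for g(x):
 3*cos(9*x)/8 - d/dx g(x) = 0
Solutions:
 g(x) = C1 + sin(9*x)/24


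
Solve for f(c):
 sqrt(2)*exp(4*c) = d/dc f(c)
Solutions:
 f(c) = C1 + sqrt(2)*exp(4*c)/4


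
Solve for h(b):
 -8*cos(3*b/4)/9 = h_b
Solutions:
 h(b) = C1 - 32*sin(3*b/4)/27


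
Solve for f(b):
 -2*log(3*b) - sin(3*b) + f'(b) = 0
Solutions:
 f(b) = C1 + 2*b*log(b) - 2*b + 2*b*log(3) - cos(3*b)/3


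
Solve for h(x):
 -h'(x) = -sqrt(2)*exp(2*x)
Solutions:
 h(x) = C1 + sqrt(2)*exp(2*x)/2


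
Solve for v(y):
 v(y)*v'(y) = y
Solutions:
 v(y) = -sqrt(C1 + y^2)
 v(y) = sqrt(C1 + y^2)


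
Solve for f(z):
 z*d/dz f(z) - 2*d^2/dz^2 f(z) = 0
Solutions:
 f(z) = C1 + C2*erfi(z/2)


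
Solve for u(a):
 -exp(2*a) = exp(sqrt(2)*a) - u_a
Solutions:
 u(a) = C1 + exp(2*a)/2 + sqrt(2)*exp(sqrt(2)*a)/2


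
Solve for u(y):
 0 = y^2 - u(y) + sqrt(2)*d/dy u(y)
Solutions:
 u(y) = C1*exp(sqrt(2)*y/2) + y^2 + 2*sqrt(2)*y + 4


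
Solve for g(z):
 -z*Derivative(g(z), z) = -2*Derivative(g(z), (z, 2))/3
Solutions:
 g(z) = C1 + C2*erfi(sqrt(3)*z/2)


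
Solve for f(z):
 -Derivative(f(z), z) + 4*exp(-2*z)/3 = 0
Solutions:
 f(z) = C1 - 2*exp(-2*z)/3


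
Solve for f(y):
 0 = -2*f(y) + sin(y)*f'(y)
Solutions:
 f(y) = C1*(cos(y) - 1)/(cos(y) + 1)


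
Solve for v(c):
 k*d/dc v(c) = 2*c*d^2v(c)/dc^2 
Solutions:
 v(c) = C1 + c^(re(k)/2 + 1)*(C2*sin(log(c)*Abs(im(k))/2) + C3*cos(log(c)*im(k)/2))


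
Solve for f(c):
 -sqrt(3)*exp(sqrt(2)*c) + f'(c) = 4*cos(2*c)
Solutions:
 f(c) = C1 + sqrt(6)*exp(sqrt(2)*c)/2 + 2*sin(2*c)


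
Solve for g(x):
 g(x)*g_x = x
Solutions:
 g(x) = -sqrt(C1 + x^2)
 g(x) = sqrt(C1 + x^2)


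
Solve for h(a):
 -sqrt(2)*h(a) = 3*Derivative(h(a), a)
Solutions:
 h(a) = C1*exp(-sqrt(2)*a/3)


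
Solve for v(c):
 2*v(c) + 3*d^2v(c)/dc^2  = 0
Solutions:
 v(c) = C1*sin(sqrt(6)*c/3) + C2*cos(sqrt(6)*c/3)


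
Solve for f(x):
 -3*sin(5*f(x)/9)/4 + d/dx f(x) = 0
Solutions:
 -3*x/4 + 9*log(cos(5*f(x)/9) - 1)/10 - 9*log(cos(5*f(x)/9) + 1)/10 = C1


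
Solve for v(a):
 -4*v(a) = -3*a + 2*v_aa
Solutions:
 v(a) = C1*sin(sqrt(2)*a) + C2*cos(sqrt(2)*a) + 3*a/4


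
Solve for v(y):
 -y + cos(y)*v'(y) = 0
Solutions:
 v(y) = C1 + Integral(y/cos(y), y)


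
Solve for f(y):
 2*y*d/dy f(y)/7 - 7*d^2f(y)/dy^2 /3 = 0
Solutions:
 f(y) = C1 + C2*erfi(sqrt(3)*y/7)


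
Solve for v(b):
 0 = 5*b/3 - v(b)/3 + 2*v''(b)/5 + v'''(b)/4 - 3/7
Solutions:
 v(b) = C1*exp(-b*(32*2^(2/3)/(15*sqrt(3065) + 869)^(1/3) + 2^(1/3)*(15*sqrt(3065) + 869)^(1/3) + 16)/30)*sin(2^(1/3)*sqrt(3)*b*(-(15*sqrt(3065) + 869)^(1/3) + 32*2^(1/3)/(15*sqrt(3065) + 869)^(1/3))/30) + C2*exp(-b*(32*2^(2/3)/(15*sqrt(3065) + 869)^(1/3) + 2^(1/3)*(15*sqrt(3065) + 869)^(1/3) + 16)/30)*cos(2^(1/3)*sqrt(3)*b*(-(15*sqrt(3065) + 869)^(1/3) + 32*2^(1/3)/(15*sqrt(3065) + 869)^(1/3))/30) + C3*exp(b*(-8 + 32*2^(2/3)/(15*sqrt(3065) + 869)^(1/3) + 2^(1/3)*(15*sqrt(3065) + 869)^(1/3))/15) + 5*b - 9/7


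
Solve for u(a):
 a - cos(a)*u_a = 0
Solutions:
 u(a) = C1 + Integral(a/cos(a), a)


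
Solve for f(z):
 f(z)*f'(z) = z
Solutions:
 f(z) = -sqrt(C1 + z^2)
 f(z) = sqrt(C1 + z^2)


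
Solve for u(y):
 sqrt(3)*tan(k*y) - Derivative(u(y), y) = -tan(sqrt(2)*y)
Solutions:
 u(y) = C1 + sqrt(3)*Piecewise((-log(cos(k*y))/k, Ne(k, 0)), (0, True)) - sqrt(2)*log(cos(sqrt(2)*y))/2


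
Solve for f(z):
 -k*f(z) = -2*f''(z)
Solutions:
 f(z) = C1*exp(-sqrt(2)*sqrt(k)*z/2) + C2*exp(sqrt(2)*sqrt(k)*z/2)


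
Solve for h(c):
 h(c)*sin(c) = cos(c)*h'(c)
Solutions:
 h(c) = C1/cos(c)


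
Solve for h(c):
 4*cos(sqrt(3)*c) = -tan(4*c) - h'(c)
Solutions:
 h(c) = C1 + log(cos(4*c))/4 - 4*sqrt(3)*sin(sqrt(3)*c)/3


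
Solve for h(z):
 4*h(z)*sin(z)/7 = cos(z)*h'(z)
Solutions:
 h(z) = C1/cos(z)^(4/7)


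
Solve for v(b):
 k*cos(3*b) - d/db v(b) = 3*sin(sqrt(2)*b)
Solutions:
 v(b) = C1 + k*sin(3*b)/3 + 3*sqrt(2)*cos(sqrt(2)*b)/2


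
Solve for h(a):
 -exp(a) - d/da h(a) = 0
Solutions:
 h(a) = C1 - exp(a)


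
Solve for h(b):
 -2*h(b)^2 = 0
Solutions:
 h(b) = 0


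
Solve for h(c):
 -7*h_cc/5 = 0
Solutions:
 h(c) = C1 + C2*c


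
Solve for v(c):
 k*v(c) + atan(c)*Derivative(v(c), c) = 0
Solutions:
 v(c) = C1*exp(-k*Integral(1/atan(c), c))


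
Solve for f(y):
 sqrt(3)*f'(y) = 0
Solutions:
 f(y) = C1


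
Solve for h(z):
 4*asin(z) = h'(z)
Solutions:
 h(z) = C1 + 4*z*asin(z) + 4*sqrt(1 - z^2)


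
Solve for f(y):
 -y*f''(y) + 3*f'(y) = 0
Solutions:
 f(y) = C1 + C2*y^4


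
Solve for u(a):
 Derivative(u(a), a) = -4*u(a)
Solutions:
 u(a) = C1*exp(-4*a)


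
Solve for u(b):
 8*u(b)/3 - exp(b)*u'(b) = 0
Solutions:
 u(b) = C1*exp(-8*exp(-b)/3)


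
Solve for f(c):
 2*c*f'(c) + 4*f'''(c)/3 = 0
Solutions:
 f(c) = C1 + Integral(C2*airyai(-2^(2/3)*3^(1/3)*c/2) + C3*airybi(-2^(2/3)*3^(1/3)*c/2), c)


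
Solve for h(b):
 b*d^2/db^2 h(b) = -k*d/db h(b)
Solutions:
 h(b) = C1 + b^(1 - re(k))*(C2*sin(log(b)*Abs(im(k))) + C3*cos(log(b)*im(k)))


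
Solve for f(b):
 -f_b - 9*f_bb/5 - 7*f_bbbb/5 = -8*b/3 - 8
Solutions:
 f(b) = C1 + C2*exp(b*(-6*98^(1/3)/(35 + sqrt(1981))^(1/3) + 28^(1/3)*(35 + sqrt(1981))^(1/3))/28)*sin(sqrt(3)*b*(6*98^(1/3)/(35 + sqrt(1981))^(1/3) + 28^(1/3)*(35 + sqrt(1981))^(1/3))/28) + C3*exp(b*(-6*98^(1/3)/(35 + sqrt(1981))^(1/3) + 28^(1/3)*(35 + sqrt(1981))^(1/3))/28)*cos(sqrt(3)*b*(6*98^(1/3)/(35 + sqrt(1981))^(1/3) + 28^(1/3)*(35 + sqrt(1981))^(1/3))/28) + C4*exp(-b*(-6*98^(1/3)/(35 + sqrt(1981))^(1/3) + 28^(1/3)*(35 + sqrt(1981))^(1/3))/14) + 4*b^2/3 + 16*b/5


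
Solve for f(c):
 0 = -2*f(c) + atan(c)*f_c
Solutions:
 f(c) = C1*exp(2*Integral(1/atan(c), c))


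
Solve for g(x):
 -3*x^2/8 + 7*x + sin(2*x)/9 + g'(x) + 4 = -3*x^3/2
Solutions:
 g(x) = C1 - 3*x^4/8 + x^3/8 - 7*x^2/2 - 4*x + cos(2*x)/18


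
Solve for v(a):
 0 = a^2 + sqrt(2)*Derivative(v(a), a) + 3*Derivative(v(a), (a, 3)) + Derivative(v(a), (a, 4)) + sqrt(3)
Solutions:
 v(a) = C1 + C2*exp(a*(-1 + 1/(2*(sqrt(2)/2 + 1 + sqrt(-4 + (sqrt(2) + 2)^2)/2)^(1/3)) + (sqrt(2)/2 + 1 + sqrt(-4 + (sqrt(2) + 2)^2)/2)^(1/3)/2))*sin(sqrt(3)*a*(-(27*sqrt(2)/2 + 27 + 27*sqrt(-4 + (sqrt(2) + 2)^2)/2)^(1/3) + 9/(27*sqrt(2)/2 + 27 + 27*sqrt(-4 + (sqrt(2) + 2)^2)/2)^(1/3))/6) + C3*exp(a*(-1 + 1/(2*(sqrt(2)/2 + 1 + sqrt(-4 + (sqrt(2) + 2)^2)/2)^(1/3)) + (sqrt(2)/2 + 1 + sqrt(-4 + (sqrt(2) + 2)^2)/2)^(1/3)/2))*cos(sqrt(3)*a*(-(27*sqrt(2)/2 + 27 + 27*sqrt(-4 + (sqrt(2) + 2)^2)/2)^(1/3) + 9/(27*sqrt(2)/2 + 27 + 27*sqrt(-4 + (sqrt(2) + 2)^2)/2)^(1/3))/6) + C4*exp(-a*((sqrt(2)/2 + 1 + sqrt(-4 + (sqrt(2) + 2)^2)/2)^(-1/3) + 1 + (sqrt(2)/2 + 1 + sqrt(-4 + (sqrt(2) + 2)^2)/2)^(1/3))) - sqrt(2)*a^3/6 - sqrt(6)*a/2 + 3*a


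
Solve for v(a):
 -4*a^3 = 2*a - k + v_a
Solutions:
 v(a) = C1 - a^4 - a^2 + a*k


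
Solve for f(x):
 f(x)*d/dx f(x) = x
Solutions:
 f(x) = -sqrt(C1 + x^2)
 f(x) = sqrt(C1 + x^2)


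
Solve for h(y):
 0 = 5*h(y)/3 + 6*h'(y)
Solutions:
 h(y) = C1*exp(-5*y/18)


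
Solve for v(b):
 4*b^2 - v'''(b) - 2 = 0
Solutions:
 v(b) = C1 + C2*b + C3*b^2 + b^5/15 - b^3/3


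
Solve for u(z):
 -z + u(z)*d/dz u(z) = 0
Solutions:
 u(z) = -sqrt(C1 + z^2)
 u(z) = sqrt(C1 + z^2)


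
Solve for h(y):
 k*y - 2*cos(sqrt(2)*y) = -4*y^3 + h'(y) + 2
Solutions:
 h(y) = C1 + k*y^2/2 + y^4 - 2*y - sqrt(2)*sin(sqrt(2)*y)


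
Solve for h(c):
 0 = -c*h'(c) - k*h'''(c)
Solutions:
 h(c) = C1 + Integral(C2*airyai(c*(-1/k)^(1/3)) + C3*airybi(c*(-1/k)^(1/3)), c)


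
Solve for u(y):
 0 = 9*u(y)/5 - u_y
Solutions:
 u(y) = C1*exp(9*y/5)


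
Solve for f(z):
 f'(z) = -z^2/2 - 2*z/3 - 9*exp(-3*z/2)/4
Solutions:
 f(z) = C1 - z^3/6 - z^2/3 + 3*exp(-3*z/2)/2


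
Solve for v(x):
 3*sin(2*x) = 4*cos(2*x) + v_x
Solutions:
 v(x) = C1 - 2*sin(2*x) - 3*cos(2*x)/2


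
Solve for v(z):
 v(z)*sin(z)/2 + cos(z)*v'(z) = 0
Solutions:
 v(z) = C1*sqrt(cos(z))


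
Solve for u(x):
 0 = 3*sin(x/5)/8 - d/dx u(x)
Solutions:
 u(x) = C1 - 15*cos(x/5)/8


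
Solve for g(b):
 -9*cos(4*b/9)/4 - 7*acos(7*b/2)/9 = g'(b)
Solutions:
 g(b) = C1 - 7*b*acos(7*b/2)/9 + sqrt(4 - 49*b^2)/9 - 81*sin(4*b/9)/16


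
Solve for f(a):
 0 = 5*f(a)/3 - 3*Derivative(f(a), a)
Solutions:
 f(a) = C1*exp(5*a/9)


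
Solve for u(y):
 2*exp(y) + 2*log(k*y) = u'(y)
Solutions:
 u(y) = C1 + 2*y*log(k*y) - 2*y + 2*exp(y)


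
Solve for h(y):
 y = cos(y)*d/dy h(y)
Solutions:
 h(y) = C1 + Integral(y/cos(y), y)


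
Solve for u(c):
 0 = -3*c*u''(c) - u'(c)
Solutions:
 u(c) = C1 + C2*c^(2/3)


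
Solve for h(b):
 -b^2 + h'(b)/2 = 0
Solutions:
 h(b) = C1 + 2*b^3/3


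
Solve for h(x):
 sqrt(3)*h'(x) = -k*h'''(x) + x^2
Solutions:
 h(x) = C1 + C2*exp(-3^(1/4)*x*sqrt(-1/k)) + C3*exp(3^(1/4)*x*sqrt(-1/k)) - 2*k*x/3 + sqrt(3)*x^3/9


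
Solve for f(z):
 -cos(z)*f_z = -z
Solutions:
 f(z) = C1 + Integral(z/cos(z), z)


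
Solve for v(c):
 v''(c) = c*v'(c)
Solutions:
 v(c) = C1 + C2*erfi(sqrt(2)*c/2)


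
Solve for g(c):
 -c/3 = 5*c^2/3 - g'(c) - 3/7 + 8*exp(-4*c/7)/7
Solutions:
 g(c) = C1 + 5*c^3/9 + c^2/6 - 3*c/7 - 2*exp(-4*c/7)


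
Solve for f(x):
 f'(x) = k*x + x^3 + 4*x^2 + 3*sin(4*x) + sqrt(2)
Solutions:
 f(x) = C1 + k*x^2/2 + x^4/4 + 4*x^3/3 + sqrt(2)*x - 3*cos(4*x)/4


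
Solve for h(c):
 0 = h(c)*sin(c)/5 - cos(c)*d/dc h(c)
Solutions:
 h(c) = C1/cos(c)^(1/5)


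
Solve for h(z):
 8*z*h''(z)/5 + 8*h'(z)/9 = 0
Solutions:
 h(z) = C1 + C2*z^(4/9)


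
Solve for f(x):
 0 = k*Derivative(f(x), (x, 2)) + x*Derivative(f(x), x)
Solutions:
 f(x) = C1 + C2*sqrt(k)*erf(sqrt(2)*x*sqrt(1/k)/2)


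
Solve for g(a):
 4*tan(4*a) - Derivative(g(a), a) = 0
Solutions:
 g(a) = C1 - log(cos(4*a))


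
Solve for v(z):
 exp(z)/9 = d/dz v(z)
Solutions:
 v(z) = C1 + exp(z)/9


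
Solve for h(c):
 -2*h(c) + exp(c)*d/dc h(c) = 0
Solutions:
 h(c) = C1*exp(-2*exp(-c))


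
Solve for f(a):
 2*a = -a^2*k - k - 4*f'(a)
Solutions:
 f(a) = C1 - a^3*k/12 - a^2/4 - a*k/4


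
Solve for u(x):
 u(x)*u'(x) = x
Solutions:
 u(x) = -sqrt(C1 + x^2)
 u(x) = sqrt(C1 + x^2)


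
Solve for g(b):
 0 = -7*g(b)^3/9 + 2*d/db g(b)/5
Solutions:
 g(b) = -3*sqrt(-1/(C1 + 35*b))
 g(b) = 3*sqrt(-1/(C1 + 35*b))


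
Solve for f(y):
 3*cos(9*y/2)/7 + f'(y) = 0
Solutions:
 f(y) = C1 - 2*sin(9*y/2)/21


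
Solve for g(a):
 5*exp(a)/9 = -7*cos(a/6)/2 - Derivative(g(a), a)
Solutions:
 g(a) = C1 - 5*exp(a)/9 - 21*sin(a/6)


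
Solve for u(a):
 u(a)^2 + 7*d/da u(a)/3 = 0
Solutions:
 u(a) = 7/(C1 + 3*a)


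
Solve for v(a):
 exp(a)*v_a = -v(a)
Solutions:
 v(a) = C1*exp(exp(-a))


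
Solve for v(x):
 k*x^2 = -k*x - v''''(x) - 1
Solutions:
 v(x) = C1 + C2*x + C3*x^2 + C4*x^3 - k*x^6/360 - k*x^5/120 - x^4/24


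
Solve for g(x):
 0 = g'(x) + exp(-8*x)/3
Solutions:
 g(x) = C1 + exp(-8*x)/24


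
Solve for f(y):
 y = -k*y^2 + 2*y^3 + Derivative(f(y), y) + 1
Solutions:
 f(y) = C1 + k*y^3/3 - y^4/2 + y^2/2 - y


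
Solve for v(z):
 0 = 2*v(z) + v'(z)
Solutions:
 v(z) = C1*exp(-2*z)


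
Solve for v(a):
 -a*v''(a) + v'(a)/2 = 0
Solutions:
 v(a) = C1 + C2*a^(3/2)


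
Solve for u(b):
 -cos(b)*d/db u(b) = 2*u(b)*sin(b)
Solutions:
 u(b) = C1*cos(b)^2


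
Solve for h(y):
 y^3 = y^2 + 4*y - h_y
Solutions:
 h(y) = C1 - y^4/4 + y^3/3 + 2*y^2


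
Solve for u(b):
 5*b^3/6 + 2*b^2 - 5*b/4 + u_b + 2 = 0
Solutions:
 u(b) = C1 - 5*b^4/24 - 2*b^3/3 + 5*b^2/8 - 2*b


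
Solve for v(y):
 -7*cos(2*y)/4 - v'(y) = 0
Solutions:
 v(y) = C1 - 7*sin(2*y)/8


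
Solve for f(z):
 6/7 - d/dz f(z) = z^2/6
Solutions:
 f(z) = C1 - z^3/18 + 6*z/7


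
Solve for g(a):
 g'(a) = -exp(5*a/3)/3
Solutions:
 g(a) = C1 - exp(5*a/3)/5


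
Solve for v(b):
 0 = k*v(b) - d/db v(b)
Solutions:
 v(b) = C1*exp(b*k)


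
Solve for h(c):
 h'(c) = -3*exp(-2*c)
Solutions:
 h(c) = C1 + 3*exp(-2*c)/2


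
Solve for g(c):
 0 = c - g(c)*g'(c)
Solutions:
 g(c) = -sqrt(C1 + c^2)
 g(c) = sqrt(C1 + c^2)


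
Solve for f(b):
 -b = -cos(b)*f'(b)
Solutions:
 f(b) = C1 + Integral(b/cos(b), b)


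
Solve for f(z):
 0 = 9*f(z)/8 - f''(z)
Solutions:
 f(z) = C1*exp(-3*sqrt(2)*z/4) + C2*exp(3*sqrt(2)*z/4)


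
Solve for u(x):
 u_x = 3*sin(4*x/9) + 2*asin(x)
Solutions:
 u(x) = C1 + 2*x*asin(x) + 2*sqrt(1 - x^2) - 27*cos(4*x/9)/4


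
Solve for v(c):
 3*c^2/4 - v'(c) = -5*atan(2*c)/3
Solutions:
 v(c) = C1 + c^3/4 + 5*c*atan(2*c)/3 - 5*log(4*c^2 + 1)/12


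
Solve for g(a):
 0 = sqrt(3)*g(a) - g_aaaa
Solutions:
 g(a) = C1*exp(-3^(1/8)*a) + C2*exp(3^(1/8)*a) + C3*sin(3^(1/8)*a) + C4*cos(3^(1/8)*a)


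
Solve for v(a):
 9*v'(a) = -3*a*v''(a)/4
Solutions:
 v(a) = C1 + C2/a^11


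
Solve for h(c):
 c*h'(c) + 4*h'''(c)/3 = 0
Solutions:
 h(c) = C1 + Integral(C2*airyai(-6^(1/3)*c/2) + C3*airybi(-6^(1/3)*c/2), c)


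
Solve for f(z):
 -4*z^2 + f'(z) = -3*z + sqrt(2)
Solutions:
 f(z) = C1 + 4*z^3/3 - 3*z^2/2 + sqrt(2)*z


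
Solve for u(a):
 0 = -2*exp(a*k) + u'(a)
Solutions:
 u(a) = C1 + 2*exp(a*k)/k


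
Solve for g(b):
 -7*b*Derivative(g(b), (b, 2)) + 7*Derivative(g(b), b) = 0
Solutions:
 g(b) = C1 + C2*b^2


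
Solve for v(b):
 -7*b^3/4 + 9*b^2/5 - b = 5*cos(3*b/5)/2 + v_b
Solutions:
 v(b) = C1 - 7*b^4/16 + 3*b^3/5 - b^2/2 - 25*sin(3*b/5)/6


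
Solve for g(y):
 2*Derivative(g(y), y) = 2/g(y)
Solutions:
 g(y) = -sqrt(C1 + 2*y)
 g(y) = sqrt(C1 + 2*y)


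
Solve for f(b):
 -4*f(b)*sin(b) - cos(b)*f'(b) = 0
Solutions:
 f(b) = C1*cos(b)^4


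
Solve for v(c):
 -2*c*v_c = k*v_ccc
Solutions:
 v(c) = C1 + Integral(C2*airyai(2^(1/3)*c*(-1/k)^(1/3)) + C3*airybi(2^(1/3)*c*(-1/k)^(1/3)), c)


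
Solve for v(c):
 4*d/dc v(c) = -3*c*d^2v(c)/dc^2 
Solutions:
 v(c) = C1 + C2/c^(1/3)


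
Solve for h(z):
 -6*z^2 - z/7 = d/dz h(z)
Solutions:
 h(z) = C1 - 2*z^3 - z^2/14


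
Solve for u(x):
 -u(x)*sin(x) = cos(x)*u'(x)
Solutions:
 u(x) = C1*cos(x)


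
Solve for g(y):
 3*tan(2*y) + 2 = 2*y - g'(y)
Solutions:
 g(y) = C1 + y^2 - 2*y + 3*log(cos(2*y))/2


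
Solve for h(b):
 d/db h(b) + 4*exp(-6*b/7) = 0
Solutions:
 h(b) = C1 + 14*exp(-6*b/7)/3


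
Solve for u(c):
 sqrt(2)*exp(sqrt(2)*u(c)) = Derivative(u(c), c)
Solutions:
 u(c) = sqrt(2)*(2*log(-1/(C1 + sqrt(2)*c)) - log(2))/4


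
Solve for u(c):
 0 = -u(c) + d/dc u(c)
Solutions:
 u(c) = C1*exp(c)


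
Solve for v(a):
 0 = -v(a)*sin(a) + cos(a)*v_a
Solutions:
 v(a) = C1/cos(a)


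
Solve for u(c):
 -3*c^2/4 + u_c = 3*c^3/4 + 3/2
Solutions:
 u(c) = C1 + 3*c^4/16 + c^3/4 + 3*c/2


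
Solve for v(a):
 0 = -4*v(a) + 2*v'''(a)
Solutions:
 v(a) = C3*exp(2^(1/3)*a) + (C1*sin(2^(1/3)*sqrt(3)*a/2) + C2*cos(2^(1/3)*sqrt(3)*a/2))*exp(-2^(1/3)*a/2)


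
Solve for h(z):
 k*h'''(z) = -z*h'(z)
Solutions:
 h(z) = C1 + Integral(C2*airyai(z*(-1/k)^(1/3)) + C3*airybi(z*(-1/k)^(1/3)), z)


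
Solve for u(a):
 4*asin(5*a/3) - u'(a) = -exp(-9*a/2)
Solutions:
 u(a) = C1 + 4*a*asin(5*a/3) + 4*sqrt(9 - 25*a^2)/5 - 2*exp(-9*a/2)/9


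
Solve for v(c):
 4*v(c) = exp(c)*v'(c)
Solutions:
 v(c) = C1*exp(-4*exp(-c))


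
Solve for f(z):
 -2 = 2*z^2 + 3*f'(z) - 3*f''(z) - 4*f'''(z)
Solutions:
 f(z) = C1 + C2*exp(z*(-3 + sqrt(57))/8) + C3*exp(-z*(3 + sqrt(57))/8) - 2*z^3/9 - 2*z^2/3 - 34*z/9


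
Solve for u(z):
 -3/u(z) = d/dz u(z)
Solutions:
 u(z) = -sqrt(C1 - 6*z)
 u(z) = sqrt(C1 - 6*z)


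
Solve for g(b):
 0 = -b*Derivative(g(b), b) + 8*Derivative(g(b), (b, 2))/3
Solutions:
 g(b) = C1 + C2*erfi(sqrt(3)*b/4)


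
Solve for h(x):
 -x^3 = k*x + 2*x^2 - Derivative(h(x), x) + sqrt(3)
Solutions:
 h(x) = C1 + k*x^2/2 + x^4/4 + 2*x^3/3 + sqrt(3)*x


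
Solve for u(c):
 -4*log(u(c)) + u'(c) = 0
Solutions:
 li(u(c)) = C1 + 4*c


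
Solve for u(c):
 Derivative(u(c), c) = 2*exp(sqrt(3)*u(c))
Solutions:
 u(c) = sqrt(3)*(2*log(-1/(C1 + 2*c)) - log(3))/6


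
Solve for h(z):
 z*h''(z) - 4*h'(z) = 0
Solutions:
 h(z) = C1 + C2*z^5


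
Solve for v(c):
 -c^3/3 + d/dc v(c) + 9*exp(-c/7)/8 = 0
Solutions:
 v(c) = C1 + c^4/12 + 63*exp(-c/7)/8


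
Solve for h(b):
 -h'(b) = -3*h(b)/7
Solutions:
 h(b) = C1*exp(3*b/7)


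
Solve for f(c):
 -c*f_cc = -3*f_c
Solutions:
 f(c) = C1 + C2*c^4


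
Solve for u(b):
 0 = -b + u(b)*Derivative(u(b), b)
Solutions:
 u(b) = -sqrt(C1 + b^2)
 u(b) = sqrt(C1 + b^2)


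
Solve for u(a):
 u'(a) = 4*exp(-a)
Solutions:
 u(a) = C1 - 4*exp(-a)


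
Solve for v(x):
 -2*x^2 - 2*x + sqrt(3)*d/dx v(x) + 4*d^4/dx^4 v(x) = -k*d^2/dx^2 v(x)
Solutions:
 v(x) = C1 + C2*exp(x*(k/((-sqrt(3) + 3*I)*(sqrt(k^3 + 81) + 9)^(1/3)) + sqrt(3)*(sqrt(k^3 + 81) + 9)^(1/3)/12 - I*(sqrt(k^3 + 81) + 9)^(1/3)/4)) + C3*exp(x*(-k/((sqrt(3) + 3*I)*(sqrt(k^3 + 81) + 9)^(1/3)) + sqrt(3)*(sqrt(k^3 + 81) + 9)^(1/3)/12 + I*(sqrt(k^3 + 81) + 9)^(1/3)/4)) + C4*exp(sqrt(3)*x*(k/(sqrt(k^3 + 81) + 9)^(1/3) - (sqrt(k^3 + 81) + 9)^(1/3))/6) + 4*sqrt(3)*k^2*x/9 - 2*k*x^2/3 - 2*k*x/3 + 2*sqrt(3)*x^3/9 + sqrt(3)*x^2/3


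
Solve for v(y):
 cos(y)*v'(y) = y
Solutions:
 v(y) = C1 + Integral(y/cos(y), y)


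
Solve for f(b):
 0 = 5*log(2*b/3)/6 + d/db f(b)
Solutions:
 f(b) = C1 - 5*b*log(b)/6 - 5*b*log(2)/6 + 5*b/6 + 5*b*log(3)/6


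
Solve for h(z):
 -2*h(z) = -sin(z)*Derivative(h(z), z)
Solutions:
 h(z) = C1*(cos(z) - 1)/(cos(z) + 1)


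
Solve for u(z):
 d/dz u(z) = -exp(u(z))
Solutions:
 u(z) = log(1/(C1 + z))


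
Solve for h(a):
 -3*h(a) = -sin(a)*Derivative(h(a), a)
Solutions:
 h(a) = C1*(cos(a) - 1)^(3/2)/(cos(a) + 1)^(3/2)


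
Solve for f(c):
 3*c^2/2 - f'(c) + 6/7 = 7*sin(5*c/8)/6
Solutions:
 f(c) = C1 + c^3/2 + 6*c/7 + 28*cos(5*c/8)/15


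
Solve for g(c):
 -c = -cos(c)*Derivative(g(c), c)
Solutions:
 g(c) = C1 + Integral(c/cos(c), c)


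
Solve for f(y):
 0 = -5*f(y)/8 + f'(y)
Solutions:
 f(y) = C1*exp(5*y/8)


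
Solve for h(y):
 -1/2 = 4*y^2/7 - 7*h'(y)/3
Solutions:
 h(y) = C1 + 4*y^3/49 + 3*y/14


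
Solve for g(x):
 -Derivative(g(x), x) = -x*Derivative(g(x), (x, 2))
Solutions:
 g(x) = C1 + C2*x^2


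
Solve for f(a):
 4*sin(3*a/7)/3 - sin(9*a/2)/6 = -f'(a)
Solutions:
 f(a) = C1 + 28*cos(3*a/7)/9 - cos(9*a/2)/27


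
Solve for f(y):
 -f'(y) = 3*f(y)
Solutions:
 f(y) = C1*exp(-3*y)


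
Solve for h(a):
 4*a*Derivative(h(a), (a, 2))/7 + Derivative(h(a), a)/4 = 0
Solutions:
 h(a) = C1 + C2*a^(9/16)


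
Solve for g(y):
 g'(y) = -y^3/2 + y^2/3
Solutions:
 g(y) = C1 - y^4/8 + y^3/9


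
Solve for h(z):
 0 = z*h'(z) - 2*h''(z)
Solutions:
 h(z) = C1 + C2*erfi(z/2)


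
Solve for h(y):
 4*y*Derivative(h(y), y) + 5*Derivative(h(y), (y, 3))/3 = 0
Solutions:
 h(y) = C1 + Integral(C2*airyai(-12^(1/3)*5^(2/3)*y/5) + C3*airybi(-12^(1/3)*5^(2/3)*y/5), y)


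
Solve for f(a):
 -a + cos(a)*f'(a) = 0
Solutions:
 f(a) = C1 + Integral(a/cos(a), a)


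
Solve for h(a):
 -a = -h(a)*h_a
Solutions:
 h(a) = -sqrt(C1 + a^2)
 h(a) = sqrt(C1 + a^2)


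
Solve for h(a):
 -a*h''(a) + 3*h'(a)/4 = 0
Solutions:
 h(a) = C1 + C2*a^(7/4)


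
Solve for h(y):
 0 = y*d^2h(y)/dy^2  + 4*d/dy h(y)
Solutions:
 h(y) = C1 + C2/y^3


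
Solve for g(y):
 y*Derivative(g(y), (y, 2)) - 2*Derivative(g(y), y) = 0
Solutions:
 g(y) = C1 + C2*y^3


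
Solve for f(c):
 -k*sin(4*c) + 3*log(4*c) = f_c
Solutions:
 f(c) = C1 + 3*c*log(c) - 3*c + 6*c*log(2) + k*cos(4*c)/4


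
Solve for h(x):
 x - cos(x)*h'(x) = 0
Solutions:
 h(x) = C1 + Integral(x/cos(x), x)


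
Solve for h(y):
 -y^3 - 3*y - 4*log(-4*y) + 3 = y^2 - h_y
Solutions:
 h(y) = C1 + y^4/4 + y^3/3 + 3*y^2/2 + 4*y*log(-y) + y*(-7 + 8*log(2))


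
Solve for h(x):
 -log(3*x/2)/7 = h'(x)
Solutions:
 h(x) = C1 - x*log(x)/7 - x*log(3)/7 + x*log(2)/7 + x/7


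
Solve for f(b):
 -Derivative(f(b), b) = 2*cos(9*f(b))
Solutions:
 f(b) = -asin((C1 + exp(36*b))/(C1 - exp(36*b)))/9 + pi/9
 f(b) = asin((C1 + exp(36*b))/(C1 - exp(36*b)))/9


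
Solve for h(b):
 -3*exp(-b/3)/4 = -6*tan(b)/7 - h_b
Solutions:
 h(b) = C1 - 3*log(tan(b)^2 + 1)/7 - 9*exp(-b/3)/4


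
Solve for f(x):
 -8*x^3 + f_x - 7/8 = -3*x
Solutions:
 f(x) = C1 + 2*x^4 - 3*x^2/2 + 7*x/8


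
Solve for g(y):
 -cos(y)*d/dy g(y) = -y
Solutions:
 g(y) = C1 + Integral(y/cos(y), y)


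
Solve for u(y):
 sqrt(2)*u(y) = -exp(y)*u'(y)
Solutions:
 u(y) = C1*exp(sqrt(2)*exp(-y))


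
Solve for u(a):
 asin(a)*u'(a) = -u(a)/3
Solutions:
 u(a) = C1*exp(-Integral(1/asin(a), a)/3)


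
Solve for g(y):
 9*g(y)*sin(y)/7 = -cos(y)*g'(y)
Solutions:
 g(y) = C1*cos(y)^(9/7)


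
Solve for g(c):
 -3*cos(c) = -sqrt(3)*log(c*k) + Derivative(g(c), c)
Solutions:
 g(c) = C1 + sqrt(3)*c*(log(c*k) - 1) - 3*sin(c)


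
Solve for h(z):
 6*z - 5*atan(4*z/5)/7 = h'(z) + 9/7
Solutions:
 h(z) = C1 + 3*z^2 - 5*z*atan(4*z/5)/7 - 9*z/7 + 25*log(16*z^2 + 25)/56


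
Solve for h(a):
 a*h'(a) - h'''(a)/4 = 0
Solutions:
 h(a) = C1 + Integral(C2*airyai(2^(2/3)*a) + C3*airybi(2^(2/3)*a), a)


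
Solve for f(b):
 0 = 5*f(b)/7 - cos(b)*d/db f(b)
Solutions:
 f(b) = C1*(sin(b) + 1)^(5/14)/(sin(b) - 1)^(5/14)


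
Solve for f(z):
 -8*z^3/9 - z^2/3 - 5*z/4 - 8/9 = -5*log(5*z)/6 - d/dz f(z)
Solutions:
 f(z) = C1 + 2*z^4/9 + z^3/9 + 5*z^2/8 - 5*z*log(z)/6 - 5*z*log(5)/6 + 31*z/18


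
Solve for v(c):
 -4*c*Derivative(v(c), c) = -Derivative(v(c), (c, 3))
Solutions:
 v(c) = C1 + Integral(C2*airyai(2^(2/3)*c) + C3*airybi(2^(2/3)*c), c)


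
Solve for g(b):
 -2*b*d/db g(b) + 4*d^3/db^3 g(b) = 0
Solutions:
 g(b) = C1 + Integral(C2*airyai(2^(2/3)*b/2) + C3*airybi(2^(2/3)*b/2), b)


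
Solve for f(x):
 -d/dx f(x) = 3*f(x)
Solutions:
 f(x) = C1*exp(-3*x)


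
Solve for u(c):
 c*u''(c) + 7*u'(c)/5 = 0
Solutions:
 u(c) = C1 + C2/c^(2/5)


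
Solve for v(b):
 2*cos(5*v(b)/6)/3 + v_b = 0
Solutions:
 2*b/3 - 3*log(sin(5*v(b)/6) - 1)/5 + 3*log(sin(5*v(b)/6) + 1)/5 = C1


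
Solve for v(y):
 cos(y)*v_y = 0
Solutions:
 v(y) = C1


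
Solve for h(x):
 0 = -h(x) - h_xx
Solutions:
 h(x) = C1*sin(x) + C2*cos(x)


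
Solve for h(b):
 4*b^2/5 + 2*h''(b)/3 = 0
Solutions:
 h(b) = C1 + C2*b - b^4/10


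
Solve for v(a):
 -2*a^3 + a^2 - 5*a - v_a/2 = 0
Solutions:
 v(a) = C1 - a^4 + 2*a^3/3 - 5*a^2


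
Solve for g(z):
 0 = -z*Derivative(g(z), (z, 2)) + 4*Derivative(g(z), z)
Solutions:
 g(z) = C1 + C2*z^5


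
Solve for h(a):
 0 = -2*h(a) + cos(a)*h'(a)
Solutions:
 h(a) = C1*(sin(a) + 1)/(sin(a) - 1)


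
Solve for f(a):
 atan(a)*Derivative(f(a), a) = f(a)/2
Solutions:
 f(a) = C1*exp(Integral(1/atan(a), a)/2)


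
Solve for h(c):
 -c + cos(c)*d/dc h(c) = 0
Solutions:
 h(c) = C1 + Integral(c/cos(c), c)


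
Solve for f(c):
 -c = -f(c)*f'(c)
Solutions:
 f(c) = -sqrt(C1 + c^2)
 f(c) = sqrt(C1 + c^2)


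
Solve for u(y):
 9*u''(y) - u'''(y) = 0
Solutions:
 u(y) = C1 + C2*y + C3*exp(9*y)


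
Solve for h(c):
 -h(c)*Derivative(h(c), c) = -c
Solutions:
 h(c) = -sqrt(C1 + c^2)
 h(c) = sqrt(C1 + c^2)


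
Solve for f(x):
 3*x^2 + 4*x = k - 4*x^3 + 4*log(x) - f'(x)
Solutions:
 f(x) = C1 + k*x - x^4 - x^3 - 2*x^2 + 4*x*log(x) - 4*x


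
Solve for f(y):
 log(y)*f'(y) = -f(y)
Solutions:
 f(y) = C1*exp(-li(y))


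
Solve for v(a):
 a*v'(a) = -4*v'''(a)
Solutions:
 v(a) = C1 + Integral(C2*airyai(-2^(1/3)*a/2) + C3*airybi(-2^(1/3)*a/2), a)


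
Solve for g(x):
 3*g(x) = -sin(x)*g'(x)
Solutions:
 g(x) = C1*(cos(x) + 1)^(3/2)/(cos(x) - 1)^(3/2)


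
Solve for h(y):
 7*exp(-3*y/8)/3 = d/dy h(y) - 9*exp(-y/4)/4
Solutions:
 h(y) = C1 - 9*exp(-y/4) - 56*exp(-3*y/8)/9


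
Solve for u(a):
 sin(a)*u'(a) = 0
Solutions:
 u(a) = C1


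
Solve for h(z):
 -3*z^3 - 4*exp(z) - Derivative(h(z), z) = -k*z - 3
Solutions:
 h(z) = C1 + k*z^2/2 - 3*z^4/4 + 3*z - 4*exp(z)


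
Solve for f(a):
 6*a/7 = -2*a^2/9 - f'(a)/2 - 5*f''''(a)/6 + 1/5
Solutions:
 f(a) = C1 + C4*exp(-3^(1/3)*5^(2/3)*a/5) - 4*a^3/27 - 6*a^2/7 + 2*a/5 + (C2*sin(3^(5/6)*5^(2/3)*a/10) + C3*cos(3^(5/6)*5^(2/3)*a/10))*exp(3^(1/3)*5^(2/3)*a/10)


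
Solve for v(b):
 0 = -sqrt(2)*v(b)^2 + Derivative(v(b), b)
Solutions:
 v(b) = -1/(C1 + sqrt(2)*b)


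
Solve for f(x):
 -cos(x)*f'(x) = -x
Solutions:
 f(x) = C1 + Integral(x/cos(x), x)


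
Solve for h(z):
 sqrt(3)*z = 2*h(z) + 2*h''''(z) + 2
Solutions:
 h(z) = sqrt(3)*z/2 + (C1*sin(sqrt(2)*z/2) + C2*cos(sqrt(2)*z/2))*exp(-sqrt(2)*z/2) + (C3*sin(sqrt(2)*z/2) + C4*cos(sqrt(2)*z/2))*exp(sqrt(2)*z/2) - 1


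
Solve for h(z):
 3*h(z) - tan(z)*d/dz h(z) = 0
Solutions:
 h(z) = C1*sin(z)^3


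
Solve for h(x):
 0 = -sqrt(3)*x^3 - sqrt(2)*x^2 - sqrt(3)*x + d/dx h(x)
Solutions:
 h(x) = C1 + sqrt(3)*x^4/4 + sqrt(2)*x^3/3 + sqrt(3)*x^2/2


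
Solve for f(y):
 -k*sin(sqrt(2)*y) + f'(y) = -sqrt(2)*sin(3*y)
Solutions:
 f(y) = C1 - sqrt(2)*k*cos(sqrt(2)*y)/2 + sqrt(2)*cos(3*y)/3


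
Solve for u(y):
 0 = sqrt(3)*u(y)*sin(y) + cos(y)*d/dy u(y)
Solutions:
 u(y) = C1*cos(y)^(sqrt(3))


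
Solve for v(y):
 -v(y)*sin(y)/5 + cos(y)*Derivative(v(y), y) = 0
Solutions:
 v(y) = C1/cos(y)^(1/5)


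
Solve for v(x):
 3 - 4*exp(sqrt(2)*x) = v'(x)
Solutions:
 v(x) = C1 + 3*x - 2*sqrt(2)*exp(sqrt(2)*x)


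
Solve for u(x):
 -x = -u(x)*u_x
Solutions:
 u(x) = -sqrt(C1 + x^2)
 u(x) = sqrt(C1 + x^2)


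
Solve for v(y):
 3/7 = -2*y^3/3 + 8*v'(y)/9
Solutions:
 v(y) = C1 + 3*y^4/16 + 27*y/56


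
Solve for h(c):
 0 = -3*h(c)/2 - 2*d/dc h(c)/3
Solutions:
 h(c) = C1*exp(-9*c/4)


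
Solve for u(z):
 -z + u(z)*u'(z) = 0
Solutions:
 u(z) = -sqrt(C1 + z^2)
 u(z) = sqrt(C1 + z^2)


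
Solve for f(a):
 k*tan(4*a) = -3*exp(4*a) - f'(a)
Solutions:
 f(a) = C1 + k*log(cos(4*a))/4 - 3*exp(4*a)/4


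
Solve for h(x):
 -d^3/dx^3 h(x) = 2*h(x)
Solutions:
 h(x) = C3*exp(-2^(1/3)*x) + (C1*sin(2^(1/3)*sqrt(3)*x/2) + C2*cos(2^(1/3)*sqrt(3)*x/2))*exp(2^(1/3)*x/2)


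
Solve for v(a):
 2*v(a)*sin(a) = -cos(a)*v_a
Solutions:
 v(a) = C1*cos(a)^2


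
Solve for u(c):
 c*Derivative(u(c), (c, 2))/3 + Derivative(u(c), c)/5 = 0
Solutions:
 u(c) = C1 + C2*c^(2/5)


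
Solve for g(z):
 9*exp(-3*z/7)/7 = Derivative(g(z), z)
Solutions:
 g(z) = C1 - 3*exp(-3*z/7)


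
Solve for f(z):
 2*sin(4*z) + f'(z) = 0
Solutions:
 f(z) = C1 + cos(4*z)/2


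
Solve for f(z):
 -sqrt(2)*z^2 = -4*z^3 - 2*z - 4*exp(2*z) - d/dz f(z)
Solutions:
 f(z) = C1 - z^4 + sqrt(2)*z^3/3 - z^2 - 2*exp(2*z)


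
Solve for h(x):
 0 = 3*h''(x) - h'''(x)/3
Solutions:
 h(x) = C1 + C2*x + C3*exp(9*x)


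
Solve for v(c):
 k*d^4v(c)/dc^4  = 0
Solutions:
 v(c) = C1 + C2*c + C3*c^2 + C4*c^3


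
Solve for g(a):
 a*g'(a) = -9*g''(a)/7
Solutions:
 g(a) = C1 + C2*erf(sqrt(14)*a/6)


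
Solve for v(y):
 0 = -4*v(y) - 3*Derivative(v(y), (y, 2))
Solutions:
 v(y) = C1*sin(2*sqrt(3)*y/3) + C2*cos(2*sqrt(3)*y/3)


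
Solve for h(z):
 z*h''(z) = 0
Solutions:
 h(z) = C1 + C2*z


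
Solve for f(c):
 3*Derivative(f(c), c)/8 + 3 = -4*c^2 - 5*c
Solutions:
 f(c) = C1 - 32*c^3/9 - 20*c^2/3 - 8*c


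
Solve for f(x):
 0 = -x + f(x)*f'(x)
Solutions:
 f(x) = -sqrt(C1 + x^2)
 f(x) = sqrt(C1 + x^2)


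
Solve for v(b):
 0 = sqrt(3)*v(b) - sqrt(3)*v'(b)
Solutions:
 v(b) = C1*exp(b)


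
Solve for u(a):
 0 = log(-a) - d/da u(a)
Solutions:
 u(a) = C1 + a*log(-a) - a


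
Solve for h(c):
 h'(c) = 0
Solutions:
 h(c) = C1


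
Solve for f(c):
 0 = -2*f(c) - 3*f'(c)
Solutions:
 f(c) = C1*exp(-2*c/3)


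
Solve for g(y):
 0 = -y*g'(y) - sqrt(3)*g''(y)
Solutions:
 g(y) = C1 + C2*erf(sqrt(2)*3^(3/4)*y/6)


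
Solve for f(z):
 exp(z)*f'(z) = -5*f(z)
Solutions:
 f(z) = C1*exp(5*exp(-z))


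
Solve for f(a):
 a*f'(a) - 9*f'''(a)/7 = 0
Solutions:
 f(a) = C1 + Integral(C2*airyai(21^(1/3)*a/3) + C3*airybi(21^(1/3)*a/3), a)


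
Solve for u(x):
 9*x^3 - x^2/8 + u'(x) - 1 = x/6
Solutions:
 u(x) = C1 - 9*x^4/4 + x^3/24 + x^2/12 + x


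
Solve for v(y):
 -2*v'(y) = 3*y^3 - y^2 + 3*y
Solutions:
 v(y) = C1 - 3*y^4/8 + y^3/6 - 3*y^2/4


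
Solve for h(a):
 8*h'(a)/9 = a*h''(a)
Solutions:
 h(a) = C1 + C2*a^(17/9)


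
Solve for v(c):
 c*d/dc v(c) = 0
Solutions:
 v(c) = C1


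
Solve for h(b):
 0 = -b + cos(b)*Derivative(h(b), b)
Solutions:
 h(b) = C1 + Integral(b/cos(b), b)


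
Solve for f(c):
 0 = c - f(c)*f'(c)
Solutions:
 f(c) = -sqrt(C1 + c^2)
 f(c) = sqrt(C1 + c^2)


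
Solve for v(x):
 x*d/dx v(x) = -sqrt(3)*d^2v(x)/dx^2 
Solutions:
 v(x) = C1 + C2*erf(sqrt(2)*3^(3/4)*x/6)


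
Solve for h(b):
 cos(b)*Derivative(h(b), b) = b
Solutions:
 h(b) = C1 + Integral(b/cos(b), b)


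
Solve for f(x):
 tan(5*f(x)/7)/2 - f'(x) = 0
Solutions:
 f(x) = -7*asin(C1*exp(5*x/14))/5 + 7*pi/5
 f(x) = 7*asin(C1*exp(5*x/14))/5


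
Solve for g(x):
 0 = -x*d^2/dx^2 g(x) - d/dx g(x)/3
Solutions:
 g(x) = C1 + C2*x^(2/3)


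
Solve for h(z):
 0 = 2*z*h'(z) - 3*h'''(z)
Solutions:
 h(z) = C1 + Integral(C2*airyai(2^(1/3)*3^(2/3)*z/3) + C3*airybi(2^(1/3)*3^(2/3)*z/3), z)


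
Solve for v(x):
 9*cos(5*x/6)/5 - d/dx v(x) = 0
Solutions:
 v(x) = C1 + 54*sin(5*x/6)/25


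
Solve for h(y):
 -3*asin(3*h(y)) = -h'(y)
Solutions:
 Integral(1/asin(3*_y), (_y, h(y))) = C1 + 3*y


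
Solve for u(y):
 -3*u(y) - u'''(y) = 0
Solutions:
 u(y) = C3*exp(-3^(1/3)*y) + (C1*sin(3^(5/6)*y/2) + C2*cos(3^(5/6)*y/2))*exp(3^(1/3)*y/2)


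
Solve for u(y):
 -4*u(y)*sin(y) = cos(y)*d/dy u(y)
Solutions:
 u(y) = C1*cos(y)^4


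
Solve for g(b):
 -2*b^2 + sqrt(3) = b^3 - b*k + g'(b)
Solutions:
 g(b) = C1 - b^4/4 - 2*b^3/3 + b^2*k/2 + sqrt(3)*b


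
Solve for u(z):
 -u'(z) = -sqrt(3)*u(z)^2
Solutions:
 u(z) = -1/(C1 + sqrt(3)*z)


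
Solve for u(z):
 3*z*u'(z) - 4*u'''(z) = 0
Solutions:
 u(z) = C1 + Integral(C2*airyai(6^(1/3)*z/2) + C3*airybi(6^(1/3)*z/2), z)


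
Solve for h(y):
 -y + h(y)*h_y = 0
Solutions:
 h(y) = -sqrt(C1 + y^2)
 h(y) = sqrt(C1 + y^2)


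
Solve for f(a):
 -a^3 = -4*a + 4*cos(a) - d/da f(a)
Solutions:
 f(a) = C1 + a^4/4 - 2*a^2 + 4*sin(a)


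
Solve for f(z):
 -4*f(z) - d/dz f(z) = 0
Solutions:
 f(z) = C1*exp(-4*z)


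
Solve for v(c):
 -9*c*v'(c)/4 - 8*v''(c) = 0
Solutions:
 v(c) = C1 + C2*erf(3*c/8)


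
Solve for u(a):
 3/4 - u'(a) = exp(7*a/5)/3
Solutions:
 u(a) = C1 + 3*a/4 - 5*exp(7*a/5)/21


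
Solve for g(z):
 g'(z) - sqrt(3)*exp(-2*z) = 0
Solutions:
 g(z) = C1 - sqrt(3)*exp(-2*z)/2


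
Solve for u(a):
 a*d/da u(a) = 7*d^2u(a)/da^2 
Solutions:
 u(a) = C1 + C2*erfi(sqrt(14)*a/14)


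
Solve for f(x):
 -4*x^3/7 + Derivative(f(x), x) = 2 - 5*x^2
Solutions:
 f(x) = C1 + x^4/7 - 5*x^3/3 + 2*x


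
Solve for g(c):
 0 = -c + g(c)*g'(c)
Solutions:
 g(c) = -sqrt(C1 + c^2)
 g(c) = sqrt(C1 + c^2)


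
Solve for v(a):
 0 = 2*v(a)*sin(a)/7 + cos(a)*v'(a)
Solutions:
 v(a) = C1*cos(a)^(2/7)


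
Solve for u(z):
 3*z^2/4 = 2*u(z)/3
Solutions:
 u(z) = 9*z^2/8


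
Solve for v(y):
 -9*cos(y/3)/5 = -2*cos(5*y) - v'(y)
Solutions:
 v(y) = C1 + 27*sin(y/3)/5 - 2*sin(5*y)/5


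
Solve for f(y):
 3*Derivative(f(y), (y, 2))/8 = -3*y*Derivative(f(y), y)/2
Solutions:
 f(y) = C1 + C2*erf(sqrt(2)*y)


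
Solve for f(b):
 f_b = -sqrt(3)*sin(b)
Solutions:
 f(b) = C1 + sqrt(3)*cos(b)


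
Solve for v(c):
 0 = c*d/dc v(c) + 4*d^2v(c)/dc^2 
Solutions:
 v(c) = C1 + C2*erf(sqrt(2)*c/4)


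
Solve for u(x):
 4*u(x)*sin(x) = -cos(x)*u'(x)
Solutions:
 u(x) = C1*cos(x)^4


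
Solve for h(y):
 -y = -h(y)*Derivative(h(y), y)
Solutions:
 h(y) = -sqrt(C1 + y^2)
 h(y) = sqrt(C1 + y^2)


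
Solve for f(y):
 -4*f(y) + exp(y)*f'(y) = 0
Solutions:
 f(y) = C1*exp(-4*exp(-y))


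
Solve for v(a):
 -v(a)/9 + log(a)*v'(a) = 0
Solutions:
 v(a) = C1*exp(li(a)/9)


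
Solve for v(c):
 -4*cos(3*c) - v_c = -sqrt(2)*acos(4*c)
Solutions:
 v(c) = C1 + sqrt(2)*(c*acos(4*c) - sqrt(1 - 16*c^2)/4) - 4*sin(3*c)/3


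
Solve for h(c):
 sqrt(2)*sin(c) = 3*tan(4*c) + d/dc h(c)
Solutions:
 h(c) = C1 + 3*log(cos(4*c))/4 - sqrt(2)*cos(c)


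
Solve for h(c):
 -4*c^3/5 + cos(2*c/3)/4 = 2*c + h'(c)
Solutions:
 h(c) = C1 - c^4/5 - c^2 + 3*sin(2*c/3)/8


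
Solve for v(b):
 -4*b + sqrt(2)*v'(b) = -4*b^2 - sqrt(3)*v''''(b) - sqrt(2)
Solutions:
 v(b) = C1 + C4*exp(-2^(1/6)*3^(5/6)*b/3) - 2*sqrt(2)*b^3/3 + sqrt(2)*b^2 - b + (C2*sin(2^(1/6)*3^(1/3)*b/2) + C3*cos(2^(1/6)*3^(1/3)*b/2))*exp(2^(1/6)*3^(5/6)*b/6)


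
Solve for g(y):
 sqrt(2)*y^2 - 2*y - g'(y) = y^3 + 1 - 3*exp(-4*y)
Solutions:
 g(y) = C1 - y^4/4 + sqrt(2)*y^3/3 - y^2 - y - 3*exp(-4*y)/4


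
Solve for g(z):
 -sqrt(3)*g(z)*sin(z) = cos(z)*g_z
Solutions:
 g(z) = C1*cos(z)^(sqrt(3))


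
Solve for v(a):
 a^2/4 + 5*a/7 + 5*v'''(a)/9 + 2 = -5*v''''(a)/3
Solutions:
 v(a) = C1 + C2*a + C3*a^2 + C4*exp(-a/3) - 3*a^5/400 + 33*a^4/560 - 183*a^3/140


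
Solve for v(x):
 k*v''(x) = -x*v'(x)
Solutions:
 v(x) = C1 + C2*sqrt(k)*erf(sqrt(2)*x*sqrt(1/k)/2)


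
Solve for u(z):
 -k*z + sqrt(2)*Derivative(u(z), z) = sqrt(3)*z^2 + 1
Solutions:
 u(z) = C1 + sqrt(2)*k*z^2/4 + sqrt(6)*z^3/6 + sqrt(2)*z/2


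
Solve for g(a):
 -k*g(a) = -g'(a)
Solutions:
 g(a) = C1*exp(a*k)


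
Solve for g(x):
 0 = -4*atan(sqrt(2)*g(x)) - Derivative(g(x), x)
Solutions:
 Integral(1/atan(sqrt(2)*_y), (_y, g(x))) = C1 - 4*x


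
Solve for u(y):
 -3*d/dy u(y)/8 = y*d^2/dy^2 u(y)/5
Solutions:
 u(y) = C1 + C2/y^(7/8)


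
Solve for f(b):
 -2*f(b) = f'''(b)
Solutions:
 f(b) = C3*exp(-2^(1/3)*b) + (C1*sin(2^(1/3)*sqrt(3)*b/2) + C2*cos(2^(1/3)*sqrt(3)*b/2))*exp(2^(1/3)*b/2)


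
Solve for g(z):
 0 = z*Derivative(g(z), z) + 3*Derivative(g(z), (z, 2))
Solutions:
 g(z) = C1 + C2*erf(sqrt(6)*z/6)


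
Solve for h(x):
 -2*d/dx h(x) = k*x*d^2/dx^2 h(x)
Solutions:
 h(x) = C1 + x^(((re(k) - 2)*re(k) + im(k)^2)/(re(k)^2 + im(k)^2))*(C2*sin(2*log(x)*Abs(im(k))/(re(k)^2 + im(k)^2)) + C3*cos(2*log(x)*im(k)/(re(k)^2 + im(k)^2)))


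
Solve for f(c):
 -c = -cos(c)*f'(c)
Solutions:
 f(c) = C1 + Integral(c/cos(c), c)


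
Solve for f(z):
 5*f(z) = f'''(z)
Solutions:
 f(z) = C3*exp(5^(1/3)*z) + (C1*sin(sqrt(3)*5^(1/3)*z/2) + C2*cos(sqrt(3)*5^(1/3)*z/2))*exp(-5^(1/3)*z/2)


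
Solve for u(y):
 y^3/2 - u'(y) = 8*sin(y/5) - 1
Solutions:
 u(y) = C1 + y^4/8 + y + 40*cos(y/5)


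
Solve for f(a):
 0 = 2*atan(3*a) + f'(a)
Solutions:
 f(a) = C1 - 2*a*atan(3*a) + log(9*a^2 + 1)/3


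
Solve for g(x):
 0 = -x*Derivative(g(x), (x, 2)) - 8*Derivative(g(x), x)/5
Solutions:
 g(x) = C1 + C2/x^(3/5)


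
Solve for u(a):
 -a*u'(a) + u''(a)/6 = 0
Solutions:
 u(a) = C1 + C2*erfi(sqrt(3)*a)


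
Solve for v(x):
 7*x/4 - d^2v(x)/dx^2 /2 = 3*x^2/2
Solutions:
 v(x) = C1 + C2*x - x^4/4 + 7*x^3/12


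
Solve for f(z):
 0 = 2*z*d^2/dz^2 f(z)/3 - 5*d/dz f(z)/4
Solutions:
 f(z) = C1 + C2*z^(23/8)


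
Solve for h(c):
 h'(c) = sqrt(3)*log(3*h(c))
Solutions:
 -sqrt(3)*Integral(1/(log(_y) + log(3)), (_y, h(c)))/3 = C1 - c


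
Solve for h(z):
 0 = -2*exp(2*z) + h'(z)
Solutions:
 h(z) = C1 + exp(2*z)


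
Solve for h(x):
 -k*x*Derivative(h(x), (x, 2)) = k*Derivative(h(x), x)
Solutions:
 h(x) = C1 + C2*log(x)


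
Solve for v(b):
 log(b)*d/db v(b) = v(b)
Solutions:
 v(b) = C1*exp(li(b))


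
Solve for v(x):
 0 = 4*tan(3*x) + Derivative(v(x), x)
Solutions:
 v(x) = C1 + 4*log(cos(3*x))/3


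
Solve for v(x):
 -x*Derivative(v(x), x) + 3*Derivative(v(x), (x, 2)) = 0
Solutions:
 v(x) = C1 + C2*erfi(sqrt(6)*x/6)


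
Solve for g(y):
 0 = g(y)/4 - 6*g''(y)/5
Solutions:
 g(y) = C1*exp(-sqrt(30)*y/12) + C2*exp(sqrt(30)*y/12)


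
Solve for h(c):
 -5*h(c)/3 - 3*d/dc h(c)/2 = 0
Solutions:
 h(c) = C1*exp(-10*c/9)


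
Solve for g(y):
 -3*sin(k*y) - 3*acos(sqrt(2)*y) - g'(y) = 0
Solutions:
 g(y) = C1 - 3*y*acos(sqrt(2)*y) + 3*sqrt(2)*sqrt(1 - 2*y^2)/2 - 3*Piecewise((-cos(k*y)/k, Ne(k, 0)), (0, True))


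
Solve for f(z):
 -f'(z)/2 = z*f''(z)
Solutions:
 f(z) = C1 + C2*sqrt(z)


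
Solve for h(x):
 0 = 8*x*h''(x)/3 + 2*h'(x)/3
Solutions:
 h(x) = C1 + C2*x^(3/4)


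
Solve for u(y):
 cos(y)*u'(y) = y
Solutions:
 u(y) = C1 + Integral(y/cos(y), y)


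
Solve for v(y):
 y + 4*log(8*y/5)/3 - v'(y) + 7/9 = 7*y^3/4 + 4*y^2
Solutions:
 v(y) = C1 - 7*y^4/16 - 4*y^3/3 + y^2/2 + 4*y*log(y)/3 - 4*y*log(5)/3 - 5*y/9 + 4*y*log(2)


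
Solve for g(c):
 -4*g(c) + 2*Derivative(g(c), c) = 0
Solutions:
 g(c) = C1*exp(2*c)


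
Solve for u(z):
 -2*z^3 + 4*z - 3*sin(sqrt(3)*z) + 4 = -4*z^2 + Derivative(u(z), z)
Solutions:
 u(z) = C1 - z^4/2 + 4*z^3/3 + 2*z^2 + 4*z + sqrt(3)*cos(sqrt(3)*z)


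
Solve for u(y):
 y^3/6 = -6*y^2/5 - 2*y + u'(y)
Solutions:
 u(y) = C1 + y^4/24 + 2*y^3/5 + y^2


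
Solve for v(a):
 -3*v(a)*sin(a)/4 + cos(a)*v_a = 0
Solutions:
 v(a) = C1/cos(a)^(3/4)


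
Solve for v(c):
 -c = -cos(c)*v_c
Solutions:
 v(c) = C1 + Integral(c/cos(c), c)


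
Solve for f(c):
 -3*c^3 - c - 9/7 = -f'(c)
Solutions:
 f(c) = C1 + 3*c^4/4 + c^2/2 + 9*c/7


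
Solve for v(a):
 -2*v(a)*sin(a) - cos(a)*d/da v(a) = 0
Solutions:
 v(a) = C1*cos(a)^2


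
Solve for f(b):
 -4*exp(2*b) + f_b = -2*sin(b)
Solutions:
 f(b) = C1 + 2*exp(2*b) + 2*cos(b)


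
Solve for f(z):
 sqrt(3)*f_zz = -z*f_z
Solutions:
 f(z) = C1 + C2*erf(sqrt(2)*3^(3/4)*z/6)


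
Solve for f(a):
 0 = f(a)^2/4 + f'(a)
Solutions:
 f(a) = 4/(C1 + a)


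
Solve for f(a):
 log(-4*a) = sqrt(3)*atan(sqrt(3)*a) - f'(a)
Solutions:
 f(a) = C1 - a*log(-a) - 2*a*log(2) + a + sqrt(3)*(a*atan(sqrt(3)*a) - sqrt(3)*log(3*a^2 + 1)/6)


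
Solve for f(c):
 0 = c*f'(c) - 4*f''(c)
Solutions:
 f(c) = C1 + C2*erfi(sqrt(2)*c/4)


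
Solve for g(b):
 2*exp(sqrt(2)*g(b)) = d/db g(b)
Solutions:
 g(b) = sqrt(2)*(2*log(-1/(C1 + 2*b)) - log(2))/4


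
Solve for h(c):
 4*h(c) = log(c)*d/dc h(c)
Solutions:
 h(c) = C1*exp(4*li(c))


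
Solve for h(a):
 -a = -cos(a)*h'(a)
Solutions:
 h(a) = C1 + Integral(a/cos(a), a)


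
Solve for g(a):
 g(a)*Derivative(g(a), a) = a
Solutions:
 g(a) = -sqrt(C1 + a^2)
 g(a) = sqrt(C1 + a^2)


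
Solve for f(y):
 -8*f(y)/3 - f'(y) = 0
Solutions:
 f(y) = C1*exp(-8*y/3)


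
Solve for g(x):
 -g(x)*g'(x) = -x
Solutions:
 g(x) = -sqrt(C1 + x^2)
 g(x) = sqrt(C1 + x^2)


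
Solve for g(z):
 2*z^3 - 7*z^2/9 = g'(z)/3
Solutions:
 g(z) = C1 + 3*z^4/2 - 7*z^3/9


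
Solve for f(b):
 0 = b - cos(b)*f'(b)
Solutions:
 f(b) = C1 + Integral(b/cos(b), b)
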